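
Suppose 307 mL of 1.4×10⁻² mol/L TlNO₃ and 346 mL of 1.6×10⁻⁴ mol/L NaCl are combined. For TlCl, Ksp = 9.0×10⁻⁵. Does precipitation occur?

The combined volume is 653 mL.
[Tl⁺] = (1.4×10⁻²)(307)/653 = 6.6×10⁻³ mol/L
[Cl⁻] = (1.6×10⁻⁴)(346)/653 = 8.5×10⁻⁵ mol/L
Q = [Tl⁺][Cl⁻] = 5.6×10⁻⁷
Q < Ksp (5.6×10⁻⁷ vs 9.0×10⁻⁵); the solution remains unsaturated and no precipitate forms.

No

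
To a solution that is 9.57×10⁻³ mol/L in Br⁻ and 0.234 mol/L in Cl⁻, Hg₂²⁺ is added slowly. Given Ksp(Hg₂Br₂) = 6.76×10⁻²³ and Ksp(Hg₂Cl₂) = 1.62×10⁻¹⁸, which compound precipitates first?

Precipitation begins when Q = Ksp.
For Hg₂Br₂: [Hg₂²⁺] = (Ksp/[Br⁻]^2) = 7.38×10⁻¹⁹ mol/L
For Hg₂Cl₂: [Hg₂²⁺] = (Ksp/[Cl⁻]^2) = 2.96×10⁻¹⁷ mol/L
Hg₂Br₂ requires the lower [Hg₂²⁺], so it precipitates first.

Hg₂Br₂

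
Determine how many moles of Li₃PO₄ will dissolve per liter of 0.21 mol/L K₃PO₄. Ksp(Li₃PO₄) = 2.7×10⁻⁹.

Li₃PO₄(s) ⇌ 3 Li⁺(aq) + PO₄³⁻(aq)
Let s be the solubility of Li₃PO₄ here. The common ion gives [PO₄³⁻] ≈ 0.21 mol/L, and [Li⁺] = 3s.
Ksp = [Li⁺]^3[PO₄³⁻] = (3s)^3(0.21)
(3s)^3 = 2.7×10⁻⁹ / (0.21) = 1.3×10⁻⁸
s = 7.8×10⁻⁴ mol/L

7.8×10⁻⁴ M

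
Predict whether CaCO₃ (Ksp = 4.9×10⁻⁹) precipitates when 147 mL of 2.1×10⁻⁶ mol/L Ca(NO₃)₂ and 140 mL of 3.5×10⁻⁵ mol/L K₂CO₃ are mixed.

Total volume after mixing = 147 + 140 = 287 mL.
[Ca²⁺] = (2.1×10⁻⁶)(147)/287 = 1.1×10⁻⁶ mol/L
[CO₃²⁻] = (3.5×10⁻⁵)(140)/287 = 1.7×10⁻⁵ mol/L
Q = [Ca²⁺][CO₃²⁻] = 1.8×10⁻¹¹
Q < Ksp (1.8×10⁻¹¹ vs 4.9×10⁻⁹); the solution remains unsaturated and no precipitate forms.

No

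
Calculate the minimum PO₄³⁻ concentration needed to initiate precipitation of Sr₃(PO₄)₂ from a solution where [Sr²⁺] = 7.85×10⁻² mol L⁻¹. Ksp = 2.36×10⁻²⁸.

Precipitation of each salt begins when its ion product equals Ksp.
Sr₃(PO₄)₂(s) ⇌ 3 Sr²⁺(aq) + 2 PO₄³⁻(aq)
Ksp = [Sr²⁺]^3[PO₄³⁻]^2 = [PO₄³⁻]^2(7.85×10⁻²)^3
[PO₄³⁻]^2 = 2.36×10⁻²⁸ / (7.85×10⁻²)^3 = 4.88×10⁻²⁵
[PO₄³⁻] = 6.98×10⁻¹³ mol L⁻¹

6.98×10⁻¹³ M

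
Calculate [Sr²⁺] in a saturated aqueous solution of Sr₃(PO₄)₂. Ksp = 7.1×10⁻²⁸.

Sr₃(PO₄)₂(s) ⇌ 3 Sr²⁺(aq) + 2 PO₄³⁻(aq)
If s mol/L of Sr₃(PO₄)₂ dissolves, [Sr²⁺] = 3s and [PO₄³⁻] = 2s.
Ksp = [Sr²⁺]^3[PO₄³⁻]^2 = (3s)^3 · (2s)^2 = 108s^5 = 7.1×10⁻²⁸
s = 1.5×10⁻⁶ mol L⁻¹
[Sr²⁺] = 3s = 4.4×10⁻⁶ mol L⁻¹

4.4×10⁻⁶ M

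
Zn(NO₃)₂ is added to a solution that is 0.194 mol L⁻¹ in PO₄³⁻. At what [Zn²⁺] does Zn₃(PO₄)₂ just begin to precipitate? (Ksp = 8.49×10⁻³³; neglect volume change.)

6.09×10⁻¹¹ M

Precipitation begins when Q = Ksp.
Zn₃(PO₄)₂(s) ⇌ 3 Zn²⁺(aq) + 2 PO₄³⁻(aq)
Ksp = [Zn²⁺]^3[PO₄³⁻]^2 = [Zn²⁺]^3(0.194)^2
[Zn²⁺]^3 = 8.49×10⁻³³ / (0.194)^2 = 2.26×10⁻³¹
[Zn²⁺] = 6.09×10⁻¹¹ mol L⁻¹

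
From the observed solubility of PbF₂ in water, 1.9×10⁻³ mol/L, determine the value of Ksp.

PbF₂(s) ⇌ Pb²⁺(aq) + 2 F⁻(aq)
With molar solubility s: [Pb²⁺] = s, [F⁻] = 2s.
Ksp = [Pb²⁺][F⁻]^2 = s · (2s)^2 = 4s^3
Ksp = 4 × (1.9×10⁻³)^3 = 2.7×10⁻⁸

Ksp = 2.7×10⁻⁸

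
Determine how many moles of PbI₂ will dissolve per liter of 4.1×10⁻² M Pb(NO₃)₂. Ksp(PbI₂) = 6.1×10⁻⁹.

1.9×10⁻⁴ M

PbI₂(s) ⇌ Pb²⁺(aq) + 2 I⁻(aq)
With Pb²⁺ already at 4.1×10⁻² M and s small, take [Pb²⁺] ≈ 4.1×10⁻² M and [I⁻] = 2s.
Ksp = [Pb²⁺][I⁻]^2 = (4.1×10⁻²)(2s)^2
(2s)^2 = 6.1×10⁻⁹ / (4.1×10⁻²) = 1.5×10⁻⁷
s = 1.9×10⁻⁴ M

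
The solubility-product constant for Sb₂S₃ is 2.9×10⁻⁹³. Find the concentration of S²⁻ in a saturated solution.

Sb₂S₃(s) ⇌ 2 Sb³⁺(aq) + 3 S²⁻(aq)
If s mol/L of Sb₂S₃ dissolves, [Sb³⁺] = 2s and [S²⁻] = 3s.
Ksp = [Sb³⁺]^2[S²⁻]^3 = (2s)^2 · (3s)^3 = 108s^5 = 2.9×10⁻⁹³
s = 1.2×10⁻¹⁹ M
[S²⁻] = 3s = 3.7×10⁻¹⁹ M

3.7×10⁻¹⁹ M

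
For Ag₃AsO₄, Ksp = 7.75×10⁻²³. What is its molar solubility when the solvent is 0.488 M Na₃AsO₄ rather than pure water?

1.81×10⁻⁸ M

Ag₃AsO₄(s) ⇌ 3 Ag⁺(aq) + AsO₄³⁻(aq)
With AsO₄³⁻ already at 0.488 M and s small, take [AsO₄³⁻] ≈ 0.488 M and [Ag⁺] = 3s.
Ksp = [Ag⁺]^3[AsO₄³⁻] = (3s)^3(0.488)
(3s)^3 = 7.75×10⁻²³ / (0.488) = 1.59×10⁻²²
s = 1.81×10⁻⁸ M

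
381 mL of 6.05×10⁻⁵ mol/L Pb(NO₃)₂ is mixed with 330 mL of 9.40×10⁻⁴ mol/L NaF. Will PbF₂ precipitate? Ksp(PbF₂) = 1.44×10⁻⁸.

After mixing, V = 381 mL + 330 mL = 711 mL.
[Pb²⁺] = (6.05×10⁻⁵)(381)/711 = 3.24×10⁻⁵ mol/L
[F⁻] = (9.40×10⁻⁴)(330)/711 = 4.36×10⁻⁴ mol/L
Q = [Pb²⁺][F⁻]^2 = 6.17×10⁻¹²
Q = 6.17×10⁻¹² < Ksp = 1.44×10⁻⁸, so the solution is unsaturated and no precipitate forms.

No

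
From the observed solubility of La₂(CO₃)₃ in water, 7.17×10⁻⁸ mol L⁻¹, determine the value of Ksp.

Ksp = 2.05×10⁻³⁴

La₂(CO₃)₃(s) ⇌ 2 La³⁺(aq) + 3 CO₃²⁻(aq)
With molar solubility s: [La³⁺] = 2s, [CO₃²⁻] = 3s.
Ksp = [La³⁺]^2[CO₃²⁻]^3 = (2s)^2 · (3s)^3 = 108s^5
Ksp = 108 × (7.17×10⁻⁸)^5 = 2.05×10⁻³⁴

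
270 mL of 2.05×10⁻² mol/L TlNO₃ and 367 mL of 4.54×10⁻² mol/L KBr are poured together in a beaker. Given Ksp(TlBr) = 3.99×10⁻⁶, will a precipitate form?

The combined volume is 637 mL.
[Tl⁺] = (2.05×10⁻²)(270)/637 = 8.69×10⁻³ mol/L
[Br⁻] = (4.54×10⁻²)(367)/637 = 2.62×10⁻² mol/L
Q = [Tl⁺][Br⁻] = 2.27×10⁻⁴
Because Q > Ksp (2.27×10⁻⁴ vs 3.99×10⁻⁶), a precipitate of TlBr forms.

Yes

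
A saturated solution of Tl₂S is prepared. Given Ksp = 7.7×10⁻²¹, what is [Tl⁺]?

2.5×10⁻⁷ M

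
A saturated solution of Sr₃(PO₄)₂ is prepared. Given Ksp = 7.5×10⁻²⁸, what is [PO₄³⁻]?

2.9×10⁻⁶ M

Sr₃(PO₄)₂(s) ⇌ 3 Sr²⁺(aq) + 2 PO₄³⁻(aq)
If s mol/L of Sr₃(PO₄)₂ dissolves, [Sr²⁺] = 3s and [PO₄³⁻] = 2s.
Ksp = [Sr²⁺]^3[PO₄³⁻]^2 = (3s)^3 · (2s)^2 = 108s^5 = 7.5×10⁻²⁸
s = 1.5×10⁻⁶ M
[PO₄³⁻] = 2s = 2.9×10⁻⁶ M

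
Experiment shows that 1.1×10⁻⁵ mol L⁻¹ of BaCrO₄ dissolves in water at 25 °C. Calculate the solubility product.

BaCrO₄(s) ⇌ Ba²⁺(aq) + CrO₄²⁻(aq)
For each mole of BaCrO₄ that dissolves per liter, [Ba²⁺] = s and [CrO₄²⁻] = s; let s denote this solubility.
Ksp = [Ba²⁺][CrO₄²⁻] = s · s = s^2
Ksp = (1.1×10⁻⁵)^2 = 1.2×10⁻¹⁰

Ksp = 1.2×10⁻¹⁰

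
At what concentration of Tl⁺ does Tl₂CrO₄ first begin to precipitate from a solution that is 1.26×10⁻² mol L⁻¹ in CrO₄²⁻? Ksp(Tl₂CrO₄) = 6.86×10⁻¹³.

Precipitation begins when Q = Ksp.
Tl₂CrO₄(s) ⇌ 2 Tl⁺(aq) + CrO₄²⁻(aq)
Ksp = [Tl⁺]^2[CrO₄²⁻] = [Tl⁺]^2(1.26×10⁻²)
[Tl⁺]^2 = 6.86×10⁻¹³ / (1.26×10⁻²) = 5.44×10⁻¹¹
[Tl⁺] = 7.38×10⁻⁶ mol L⁻¹

7.38×10⁻⁶ M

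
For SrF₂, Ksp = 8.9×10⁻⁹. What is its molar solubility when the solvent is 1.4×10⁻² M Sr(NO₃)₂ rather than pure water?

SrF₂(s) ⇌ Sr²⁺(aq) + 2 F⁻(aq)
Let s be the solubility of SrF₂ here. The common ion gives [Sr²⁺] ≈ 1.4×10⁻² M, and [F⁻] = 2s.
Ksp = [Sr²⁺][F⁻]^2 = (1.4×10⁻²)(2s)^2
(2s)^2 = 8.9×10⁻⁹ / (1.4×10⁻²) = 6.4×10⁻⁷
s = 4.0×10⁻⁴ M

4.0×10⁻⁴ M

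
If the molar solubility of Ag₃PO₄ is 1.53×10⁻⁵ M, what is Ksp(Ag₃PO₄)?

Ksp = 1.48×10⁻¹⁸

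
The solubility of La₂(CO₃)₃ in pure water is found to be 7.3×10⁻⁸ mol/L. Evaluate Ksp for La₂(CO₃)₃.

La₂(CO₃)₃(s) ⇌ 2 La³⁺(aq) + 3 CO₃²⁻(aq)
With molar solubility s: [La³⁺] = 2s, [CO₃²⁻] = 3s.
Ksp = [La³⁺]^2[CO₃²⁻]^3 = (2s)^2 · (3s)^3 = 108s^5
Ksp = 108 × (7.3×10⁻⁸)^5 = 2.2×10⁻³⁴

Ksp = 2.2×10⁻³⁴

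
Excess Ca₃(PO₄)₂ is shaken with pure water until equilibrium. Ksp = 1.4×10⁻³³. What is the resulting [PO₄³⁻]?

2.1×10⁻⁷ M

Ca₃(PO₄)₂(s) ⇌ 3 Ca²⁺(aq) + 2 PO₄³⁻(aq)
With molar solubility s: [Ca²⁺] = 3s, [PO₄³⁻] = 2s.
Ksp = [Ca²⁺]^3[PO₄³⁻]^2 = (3s)^3 · (2s)^2 = 108s^5 = 1.4×10⁻³³
s = 1.1×10⁻⁷ M
[PO₄³⁻] = 2s = 2.1×10⁻⁷ M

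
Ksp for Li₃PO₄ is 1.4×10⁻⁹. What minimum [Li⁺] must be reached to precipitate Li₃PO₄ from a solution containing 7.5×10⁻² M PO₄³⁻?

Precipitation begins when Q = Ksp.
Li₃PO₄(s) ⇌ 3 Li⁺(aq) + PO₄³⁻(aq)
Ksp = [Li⁺]^3[PO₄³⁻] = [Li⁺]^3(7.5×10⁻²)
[Li⁺]^3 = 1.4×10⁻⁹ / (7.5×10⁻²) = 1.9×10⁻⁸
[Li⁺] = 2.7×10⁻³ M

2.7×10⁻³ M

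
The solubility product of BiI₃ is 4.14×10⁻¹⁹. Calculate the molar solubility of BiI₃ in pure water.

1.11×10⁻⁵ M

BiI₃(s) ⇌ Bi³⁺(aq) + 3 I⁻(aq)
For each mole of BiI₃ that dissolves per liter, [Bi³⁺] = s and [I⁻] = 3s; let s denote this solubility.
Ksp = [Bi³⁺][I⁻]^3 = s · (3s)^3 = 27s^4
27s^4 = 4.14×10⁻¹⁹  ⇒  s^4 = 1.53×10⁻²⁰
s = (1.53×10⁻²⁰)^(1/4) = 1.11×10⁻⁵ mol L⁻¹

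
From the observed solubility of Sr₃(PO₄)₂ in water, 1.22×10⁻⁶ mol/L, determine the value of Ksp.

Ksp = 2.92×10⁻²⁸

Sr₃(PO₄)₂(s) ⇌ 3 Sr²⁺(aq) + 2 PO₄³⁻(aq)
If s mol/L of Sr₃(PO₄)₂ dissolves, [Sr²⁺] = 3s and [PO₄³⁻] = 2s.
Ksp = [Sr²⁺]^3[PO₄³⁻]^2 = (3s)^3 · (2s)^2 = 108s^5
Ksp = 108 × (1.22×10⁻⁶)^5 = 2.92×10⁻²⁸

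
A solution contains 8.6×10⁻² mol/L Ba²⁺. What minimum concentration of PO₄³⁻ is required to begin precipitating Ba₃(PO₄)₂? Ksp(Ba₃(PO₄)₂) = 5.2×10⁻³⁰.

9.0×10⁻¹⁴ M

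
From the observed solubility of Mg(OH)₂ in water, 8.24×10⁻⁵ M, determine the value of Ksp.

Mg(OH)₂(s) ⇌ Mg²⁺(aq) + 2 OH⁻(aq)
With molar solubility s: [Mg²⁺] = s, [OH⁻] = 2s.
Ksp = [Mg²⁺][OH⁻]^2 = s · (2s)^2 = 4s^3
Ksp = 4 × (8.24×10⁻⁵)^3 = 2.24×10⁻¹²

Ksp = 2.24×10⁻¹²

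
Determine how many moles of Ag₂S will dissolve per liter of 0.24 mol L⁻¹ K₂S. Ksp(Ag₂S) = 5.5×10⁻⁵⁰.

2.4×10⁻²⁵ M

Ag₂S(s) ⇌ 2 Ag⁺(aq) + S²⁻(aq)
Let s be the solubility of Ag₂S here. The common ion gives [S²⁻] ≈ 0.24 mol L⁻¹, and [Ag⁺] = 2s.
Ksp = [Ag⁺]^2[S²⁻] = (2s)^2(0.24)
(2s)^2 = 5.5×10⁻⁵⁰ / (0.24) = 2.3×10⁻⁴⁹
s = 2.4×10⁻²⁵ mol L⁻¹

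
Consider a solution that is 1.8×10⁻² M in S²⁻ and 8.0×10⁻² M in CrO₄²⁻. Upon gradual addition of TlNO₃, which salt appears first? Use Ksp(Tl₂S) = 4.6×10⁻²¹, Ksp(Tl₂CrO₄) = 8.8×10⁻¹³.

Tl₂S

Each salt precipitates once Q = Ksp for that salt.
For Tl₂S: [Tl⁺] = (Ksp/[S²⁻])^(1/2) = 5.1×10⁻¹⁰ M
For Tl₂CrO₄: [Tl⁺] = (Ksp/[CrO₄²⁻])^(1/2) = 3.3×10⁻⁶ M
The smaller threshold [Tl⁺] is reached first, so Tl₂S precipitates first.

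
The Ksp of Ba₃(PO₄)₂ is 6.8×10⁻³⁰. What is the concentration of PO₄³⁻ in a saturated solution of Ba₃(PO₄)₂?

1.2×10⁻⁶ M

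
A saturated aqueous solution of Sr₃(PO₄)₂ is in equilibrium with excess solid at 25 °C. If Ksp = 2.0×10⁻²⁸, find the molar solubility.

Sr₃(PO₄)₂(s) ⇌ 3 Sr²⁺(aq) + 2 PO₄³⁻(aq)
With molar solubility s: [Sr²⁺] = 3s, [PO₄³⁻] = 2s.
Ksp = [Sr²⁺]^3[PO₄³⁻]^2 = (3s)^3 · (2s)^2 = 108s^5
108s^5 = 2.0×10⁻²⁸  ⇒  s^5 = 1.9×10⁻³⁰
s = (1.9×10⁻³⁰)^(1/5) = 1.1×10⁻⁶ M

1.1×10⁻⁶ M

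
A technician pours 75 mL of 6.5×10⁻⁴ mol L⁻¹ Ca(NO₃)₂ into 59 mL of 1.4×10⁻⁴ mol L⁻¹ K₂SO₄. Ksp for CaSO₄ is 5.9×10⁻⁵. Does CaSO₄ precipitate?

No

After mixing, V = 75 mL + 59 mL = 134 mL.
[Ca²⁺] = (6.5×10⁻⁴)(75)/134 = 3.6×10⁻⁴ mol L⁻¹
[SO₄²⁻] = (1.4×10⁻⁴)(59)/134 = 6.2×10⁻⁵ mol L⁻¹
Q = [Ca²⁺][SO₄²⁻] = 2.2×10⁻⁸
Q = 2.2×10⁻⁸ < Ksp = 5.9×10⁻⁵, so the solution is unsaturated and no precipitate forms.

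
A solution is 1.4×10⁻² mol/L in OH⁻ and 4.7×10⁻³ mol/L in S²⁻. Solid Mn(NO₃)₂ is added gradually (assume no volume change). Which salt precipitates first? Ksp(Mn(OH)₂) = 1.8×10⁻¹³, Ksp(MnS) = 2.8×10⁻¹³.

MnS

Precipitation begins when Q = Ksp.
For Mn(OH)₂: [Mn²⁺] = (Ksp/[OH⁻]^2) = 9.2×10⁻¹⁰ mol/L
For MnS: [Mn²⁺] = (Ksp/[S²⁻]) = 6.0×10⁻¹¹ mol/L
Since MnS needs less Mn²⁺ to reach saturation, it precipitates first.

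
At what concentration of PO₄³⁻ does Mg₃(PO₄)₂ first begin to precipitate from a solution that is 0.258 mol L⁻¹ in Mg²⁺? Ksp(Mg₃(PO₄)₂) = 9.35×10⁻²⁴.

2.33×10⁻¹¹ M

Precipitation of each salt begins when its ion product equals Ksp.
Mg₃(PO₄)₂(s) ⇌ 3 Mg²⁺(aq) + 2 PO₄³⁻(aq)
Ksp = [Mg²⁺]^3[PO₄³⁻]^2 = [PO₄³⁻]^2(0.258)^3
[PO₄³⁻]^2 = 9.35×10⁻²⁴ / (0.258)^3 = 5.44×10⁻²²
[PO₄³⁻] = 2.33×10⁻¹¹ mol L⁻¹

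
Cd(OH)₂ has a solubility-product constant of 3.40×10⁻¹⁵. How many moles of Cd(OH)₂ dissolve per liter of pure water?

Cd(OH)₂(s) ⇌ Cd²⁺(aq) + 2 OH⁻(aq)
For each mole of Cd(OH)₂ that dissolves per liter, [Cd²⁺] = s and [OH⁻] = 2s; let s denote this solubility.
Ksp = [Cd²⁺][OH⁻]^2 = s · (2s)^2 = 4s^3
4s^3 = 3.40×10⁻¹⁵  ⇒  s^3 = 8.50×10⁻¹⁶
s = (8.50×10⁻¹⁶)^(1/3) = 9.47×10⁻⁶ mol L⁻¹

9.47×10⁻⁶ M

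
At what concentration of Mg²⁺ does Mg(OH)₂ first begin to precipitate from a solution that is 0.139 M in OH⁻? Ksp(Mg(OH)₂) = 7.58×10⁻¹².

A salt starts to precipitate once the ion product Q reaches its Ksp.
Mg(OH)₂(s) ⇌ Mg²⁺(aq) + 2 OH⁻(aq)
Ksp = [Mg²⁺][OH⁻]^2 = [Mg²⁺](0.139)^2
[Mg²⁺] = 7.58×10⁻¹² / (0.139)^2 = 3.92×10⁻¹⁰
[Mg²⁺] = 3.92×10⁻¹⁰ M

3.92×10⁻¹⁰ M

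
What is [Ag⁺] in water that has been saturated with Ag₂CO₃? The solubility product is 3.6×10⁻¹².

1.9×10⁻⁴ M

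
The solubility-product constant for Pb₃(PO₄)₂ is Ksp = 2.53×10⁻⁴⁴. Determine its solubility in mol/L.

Pb₃(PO₄)₂(s) ⇌ 3 Pb²⁺(aq) + 2 PO₄³⁻(aq)
Let s be the molar solubility. Then [Pb²⁺] = 3s and [PO₄³⁻] = 2s.
Ksp = [Pb²⁺]^3[PO₄³⁻]^2 = (3s)^3 · (2s)^2 = 108s^5
108s^5 = 2.53×10⁻⁴⁴  ⇒  s^5 = 2.34×10⁻⁴⁶
s = 7.48×10⁻¹⁰ mol L⁻¹

7.48×10⁻¹⁰ M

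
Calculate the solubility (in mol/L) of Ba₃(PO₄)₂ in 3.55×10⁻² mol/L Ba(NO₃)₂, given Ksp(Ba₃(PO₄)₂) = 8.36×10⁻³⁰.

2.16×10⁻¹³ M

Ba₃(PO₄)₂(s) ⇌ 3 Ba²⁺(aq) + 2 PO₄³⁻(aq)
Ba²⁺ is already present at 3.55×10⁻² mol/L. If s mol/L of Ba₃(PO₄)₂ dissolves, [PO₄³⁻] = 2s while [Ba²⁺] ≈ 3.55×10⁻² mol/L.
Ksp = [Ba²⁺]^3[PO₄³⁻]^2 = (3.55×10⁻²)^3(2s)^2
(2s)^2 = 8.36×10⁻³⁰ / (3.55×10⁻²)^3 = 1.87×10⁻²⁵
s = 2.16×10⁻¹³ mol/L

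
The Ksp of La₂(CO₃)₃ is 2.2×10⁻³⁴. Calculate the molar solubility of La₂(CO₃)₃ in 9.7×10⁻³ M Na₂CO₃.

La₂(CO₃)₃(s) ⇌ 2 La³⁺(aq) + 3 CO₃²⁻(aq)
Let s be the solubility of La₂(CO₃)₃ here. The common ion gives [CO₃²⁻] ≈ 9.7×10⁻³ M, and [La³⁺] = 2s.
Ksp = [La³⁺]^2[CO₃²⁻]^3 = (2s)^2(9.7×10⁻³)^3
(2s)^2 = 2.2×10⁻³⁴ / (9.7×10⁻³)^3 = 2.4×10⁻²⁸
s = 7.8×10⁻¹⁵ M

7.8×10⁻¹⁵ M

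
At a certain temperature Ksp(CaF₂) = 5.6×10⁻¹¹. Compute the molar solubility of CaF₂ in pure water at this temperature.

2.4×10⁻⁴ M

CaF₂(s) ⇌ Ca²⁺(aq) + 2 F⁻(aq)
For each mole of CaF₂ that dissolves per liter, [Ca²⁺] = s and [F⁻] = 2s; let s denote this solubility.
Ksp = [Ca²⁺][F⁻]^2 = s · (2s)^2 = 4s^3
4s^3 = 5.6×10⁻¹¹  ⇒  s^3 = 1.4×10⁻¹¹
Taking the 3rd root, s = 2.4×10⁻⁴ mol L⁻¹.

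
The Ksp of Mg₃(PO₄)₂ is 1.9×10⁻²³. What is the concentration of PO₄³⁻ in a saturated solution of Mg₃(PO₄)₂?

Mg₃(PO₄)₂(s) ⇌ 3 Mg²⁺(aq) + 2 PO₄³⁻(aq)
Call the molar solubility s, so that [Mg²⁺] = 3s and [PO₄³⁻] = 2s.
Ksp = [Mg²⁺]^3[PO₄³⁻]^2 = (3s)^3 · (2s)^2 = 108s^5 = 1.9×10⁻²³
s = 1.1×10⁻⁵ mol/L
[PO₄³⁻] = 2s = 2.2×10⁻⁵ mol/L

2.2×10⁻⁵ M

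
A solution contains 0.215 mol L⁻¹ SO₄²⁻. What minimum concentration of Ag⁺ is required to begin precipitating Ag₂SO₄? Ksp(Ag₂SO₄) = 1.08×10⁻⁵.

7.09×10⁻³ M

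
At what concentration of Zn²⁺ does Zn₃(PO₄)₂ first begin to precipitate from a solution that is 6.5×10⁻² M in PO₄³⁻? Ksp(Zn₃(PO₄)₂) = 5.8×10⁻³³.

1.1×10⁻¹⁰ M

Each salt precipitates once Q = Ksp for that salt.
Zn₃(PO₄)₂(s) ⇌ 3 Zn²⁺(aq) + 2 PO₄³⁻(aq)
Ksp = [Zn²⁺]^3[PO₄³⁻]^2 = [Zn²⁺]^3(6.5×10⁻²)^2
[Zn²⁺]^3 = 5.8×10⁻³³ / (6.5×10⁻²)^2 = 1.4×10⁻³⁰
[Zn²⁺] = 1.1×10⁻¹⁰ M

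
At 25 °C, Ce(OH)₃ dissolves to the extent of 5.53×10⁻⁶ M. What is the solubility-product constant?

Ce(OH)₃(s) ⇌ Ce³⁺(aq) + 3 OH⁻(aq)
If s mol/L of Ce(OH)₃ dissolves, [Ce³⁺] = s and [OH⁻] = 3s.
Ksp = [Ce³⁺][OH⁻]^3 = s · (3s)^3 = 27s^4
Ksp = 27 × (5.53×10⁻⁶)^4 = 2.53×10⁻²⁰

Ksp = 2.53×10⁻²⁰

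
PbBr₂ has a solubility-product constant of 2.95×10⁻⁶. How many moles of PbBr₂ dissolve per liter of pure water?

9.03×10⁻³ M

PbBr₂(s) ⇌ Pb²⁺(aq) + 2 Br⁻(aq)
With molar solubility s: [Pb²⁺] = s, [Br⁻] = 2s.
Ksp = [Pb²⁺][Br⁻]^2 = s · (2s)^2 = 4s^3
4s^3 = 2.95×10⁻⁶  ⇒  s^3 = 7.38×10⁻⁷
Taking the 3rd root, s = 9.03×10⁻³ mol L⁻¹.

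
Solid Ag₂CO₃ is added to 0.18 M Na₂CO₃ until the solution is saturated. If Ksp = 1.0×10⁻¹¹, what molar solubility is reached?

Ag₂CO₃(s) ⇌ 2 Ag⁺(aq) + CO₃²⁻(aq)
CO₃²⁻ is already present at 0.18 M. If s mol/L of Ag₂CO₃ dissolves, [Ag⁺] = 2s while [CO₃²⁻] ≈ 0.18 M.
Ksp = [Ag⁺]^2[CO₃²⁻] = (2s)^2(0.18)
(2s)^2 = 1.0×10⁻¹¹ / (0.18) = 5.6×10⁻¹¹
s = 3.7×10⁻⁶ M

3.7×10⁻⁶ M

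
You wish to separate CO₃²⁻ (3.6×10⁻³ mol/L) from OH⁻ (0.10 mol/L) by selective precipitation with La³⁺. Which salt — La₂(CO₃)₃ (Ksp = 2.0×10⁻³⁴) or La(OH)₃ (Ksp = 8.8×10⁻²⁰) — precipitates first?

A salt starts to precipitate once the ion product Q reaches its Ksp.
For La₂(CO₃)₃: [La³⁺] = (Ksp/[CO₃²⁻]^3)^(1/2) = 6.5×10⁻¹⁴ mol/L
For La(OH)₃: [La³⁺] = (Ksp/[OH⁻]^3) = 8.8×10⁻¹⁷ mol/L
Since La(OH)₃ needs less La³⁺ to reach saturation, it precipitates first.

La(OH)₃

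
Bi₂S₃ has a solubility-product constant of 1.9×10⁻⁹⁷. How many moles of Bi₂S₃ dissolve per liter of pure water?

Bi₂S₃(s) ⇌ 2 Bi³⁺(aq) + 3 S²⁻(aq)
For each mole of Bi₂S₃ that dissolves per liter, [Bi³⁺] = 2s and [S²⁻] = 3s; let s denote this solubility.
Ksp = [Bi³⁺]^2[S²⁻]^3 = (2s)^2 · (3s)^3 = 108s^5
108s^5 = 1.9×10⁻⁹⁷  ⇒  s^5 = 1.8×10⁻⁹⁹
s = (1.8×10⁻⁹⁹)^(1/5) = 1.8×10⁻²⁰ mol/L

1.8×10⁻²⁰ M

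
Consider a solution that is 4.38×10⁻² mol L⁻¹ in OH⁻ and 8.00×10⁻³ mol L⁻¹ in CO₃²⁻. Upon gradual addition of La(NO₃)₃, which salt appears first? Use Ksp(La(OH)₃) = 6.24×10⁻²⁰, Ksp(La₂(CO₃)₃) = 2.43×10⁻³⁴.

La(OH)₃

A salt starts to precipitate once the ion product Q reaches its Ksp.
For La(OH)₃: [La³⁺] = (Ksp/[OH⁻]^3) = 7.43×10⁻¹⁶ mol L⁻¹
For La₂(CO₃)₃: [La³⁺] = (Ksp/[CO₃²⁻]^3)^(1/2) = 2.18×10⁻¹⁴ mol L⁻¹
Since La(OH)₃ needs less La³⁺ to reach saturation, it precipitates first.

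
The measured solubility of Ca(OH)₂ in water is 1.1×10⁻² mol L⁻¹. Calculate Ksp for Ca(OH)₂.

Ca(OH)₂(s) ⇌ Ca²⁺(aq) + 2 OH⁻(aq)
With molar solubility s: [Ca²⁺] = s, [OH⁻] = 2s.
Ksp = [Ca²⁺][OH⁻]^2 = s · (2s)^2 = 4s^3
Ksp = 4 × (1.1×10⁻²)^3 = 5.3×10⁻⁶

Ksp = 5.3×10⁻⁶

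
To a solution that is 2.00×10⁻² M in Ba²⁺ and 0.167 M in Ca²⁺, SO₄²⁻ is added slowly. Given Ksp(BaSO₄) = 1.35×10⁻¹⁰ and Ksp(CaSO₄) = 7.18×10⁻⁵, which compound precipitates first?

Precipitation begins when Q = Ksp.
For BaSO₄: [SO₄²⁻] = (Ksp/[Ba²⁺]) = 6.75×10⁻⁹ M
For CaSO₄: [SO₄²⁻] = (Ksp/[Ca²⁺]) = 4.30×10⁻⁴ M
BaSO₄ requires the lower [SO₄²⁻], so it precipitates first.

BaSO₄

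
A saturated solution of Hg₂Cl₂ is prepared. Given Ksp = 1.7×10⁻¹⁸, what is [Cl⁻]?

1.5×10⁻⁶ M

Hg₂Cl₂(s) ⇌ Hg₂²⁺(aq) + 2 Cl⁻(aq)
Let s be the molar solubility. Then [Hg₂²⁺] = s and [Cl⁻] = 2s.
Ksp = [Hg₂²⁺][Cl⁻]^2 = s · (2s)^2 = 4s^3 = 1.7×10⁻¹⁸
s = 7.5×10⁻⁷ mol L⁻¹
[Cl⁻] = 2s = 1.5×10⁻⁶ mol L⁻¹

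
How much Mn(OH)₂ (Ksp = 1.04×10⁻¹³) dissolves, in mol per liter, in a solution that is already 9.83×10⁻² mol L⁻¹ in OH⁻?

Mn(OH)₂(s) ⇌ Mn²⁺(aq) + 2 OH⁻(aq)
With OH⁻ already at 9.83×10⁻² mol L⁻¹ and s small, take [OH⁻] ≈ 9.83×10⁻² mol L⁻¹ and [Mn²⁺] = s.
Ksp = [Mn²⁺][OH⁻]^2 = s(9.83×10⁻²)^2
s = 1.04×10⁻¹³ / (9.83×10⁻²)^2 = 1.08×10⁻¹¹
s = 1.08×10⁻¹¹ mol L⁻¹

1.08×10⁻¹¹ M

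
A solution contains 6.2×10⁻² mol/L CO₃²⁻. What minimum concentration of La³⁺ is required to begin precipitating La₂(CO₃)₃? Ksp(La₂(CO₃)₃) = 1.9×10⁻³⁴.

8.9×10⁻¹⁶ M

A salt starts to precipitate once the ion product Q reaches its Ksp.
La₂(CO₃)₃(s) ⇌ 2 La³⁺(aq) + 3 CO₃²⁻(aq)
Ksp = [La³⁺]^2[CO₃²⁻]^3 = [La³⁺]^2(6.2×10⁻²)^3
[La³⁺]^2 = 1.9×10⁻³⁴ / (6.2×10⁻²)^3 = 8.0×10⁻³¹
[La³⁺] = 8.9×10⁻¹⁶ mol/L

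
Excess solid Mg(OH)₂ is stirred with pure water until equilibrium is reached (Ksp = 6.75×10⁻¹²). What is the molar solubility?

Mg(OH)₂(s) ⇌ Mg²⁺(aq) + 2 OH⁻(aq)
For each mole of Mg(OH)₂ that dissolves per liter, [Mg²⁺] = s and [OH⁻] = 2s; let s denote this solubility.
Ksp = [Mg²⁺][OH⁻]^2 = s · (2s)^2 = 4s^3
4s^3 = 6.75×10⁻¹²  ⇒  s^3 = 1.69×10⁻¹²
Taking the 3rd root, s = 1.19×10⁻⁴ mol L⁻¹.

1.19×10⁻⁴ M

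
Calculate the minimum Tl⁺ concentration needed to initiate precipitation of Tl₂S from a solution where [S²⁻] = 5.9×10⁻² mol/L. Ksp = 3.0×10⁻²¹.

Precipitation of each salt begins when its ion product equals Ksp.
Tl₂S(s) ⇌ 2 Tl⁺(aq) + S²⁻(aq)
Ksp = [Tl⁺]^2[S²⁻] = [Tl⁺]^2(5.9×10⁻²)
[Tl⁺]^2 = 3.0×10⁻²¹ / (5.9×10⁻²) = 5.1×10⁻²⁰
[Tl⁺] = 2.3×10⁻¹⁰ mol/L

2.3×10⁻¹⁰ M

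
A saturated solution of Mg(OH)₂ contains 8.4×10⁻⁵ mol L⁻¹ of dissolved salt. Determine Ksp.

Ksp = 2.4×10⁻¹²

Mg(OH)₂(s) ⇌ Mg²⁺(aq) + 2 OH⁻(aq)
With molar solubility s: [Mg²⁺] = s, [OH⁻] = 2s.
Ksp = [Mg²⁺][OH⁻]^2 = s · (2s)^2 = 4s^3
Ksp = 4 × (8.4×10⁻⁵)^3 = 2.4×10⁻¹²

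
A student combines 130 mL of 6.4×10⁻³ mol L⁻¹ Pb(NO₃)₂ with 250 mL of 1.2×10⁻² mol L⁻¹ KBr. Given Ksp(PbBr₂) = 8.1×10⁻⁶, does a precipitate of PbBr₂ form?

No

The combined volume is 380 mL.
[Pb²⁺] = (6.4×10⁻³)(130)/380 = 2.2×10⁻³ mol L⁻¹
[Br⁻] = (1.2×10⁻²)(250)/380 = 7.9×10⁻³ mol L⁻¹
Q = [Pb²⁺][Br⁻]^2 = 1.4×10⁻⁷
Since Q (1.4×10⁻⁷) is less than Ksp (8.1×10⁻⁶), no PbBr₂ precipitates.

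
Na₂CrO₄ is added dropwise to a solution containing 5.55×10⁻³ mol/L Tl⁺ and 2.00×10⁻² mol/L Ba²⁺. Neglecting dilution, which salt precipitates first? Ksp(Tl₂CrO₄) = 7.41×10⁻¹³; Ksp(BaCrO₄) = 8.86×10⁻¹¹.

BaCrO₄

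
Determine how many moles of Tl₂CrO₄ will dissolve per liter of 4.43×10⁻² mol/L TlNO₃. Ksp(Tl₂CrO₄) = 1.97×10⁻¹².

1.00×10⁻⁹ M

Tl₂CrO₄(s) ⇌ 2 Tl⁺(aq) + CrO₄²⁻(aq)
Tl⁺ is already present at 4.43×10⁻² mol/L. If s mol/L of Tl₂CrO₄ dissolves, [CrO₄²⁻] = s while [Tl⁺] ≈ 4.43×10⁻² mol/L.
Ksp = [Tl⁺]^2[CrO₄²⁻] = (4.43×10⁻²)^2s
s = 1.97×10⁻¹² / (4.43×10⁻²)^2 = 1.00×10⁻⁹
s = 1.00×10⁻⁹ mol/L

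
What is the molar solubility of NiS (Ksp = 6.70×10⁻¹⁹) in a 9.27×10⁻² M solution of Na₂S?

NiS(s) ⇌ Ni²⁺(aq) + S²⁻(aq)
S²⁻ is already present at 9.27×10⁻² M. If s mol/L of NiS dissolves, [Ni²⁺] = s while [S²⁻] ≈ 9.27×10⁻² M.
Ksp = [Ni²⁺][S²⁻] = s(9.27×10⁻²)
s = 6.70×10⁻¹⁹ / (9.27×10⁻²) = 7.23×10⁻¹⁸
s = 7.23×10⁻¹⁸ M

7.23×10⁻¹⁸ M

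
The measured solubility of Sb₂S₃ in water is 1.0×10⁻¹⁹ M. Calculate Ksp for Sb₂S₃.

Sb₂S₃(s) ⇌ 2 Sb³⁺(aq) + 3 S²⁻(aq)
Let s be the molar solubility. Then [Sb³⁺] = 2s and [S²⁻] = 3s.
Ksp = [Sb³⁺]^2[S²⁻]^3 = (2s)^2 · (3s)^3 = 108s^5
Ksp = 108 × (1.0×10⁻¹⁹)^5 = 1.1×10⁻⁹³

Ksp = 1.1×10⁻⁹³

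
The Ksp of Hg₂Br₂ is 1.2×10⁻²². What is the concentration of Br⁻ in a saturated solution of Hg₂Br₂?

6.2×10⁻⁸ M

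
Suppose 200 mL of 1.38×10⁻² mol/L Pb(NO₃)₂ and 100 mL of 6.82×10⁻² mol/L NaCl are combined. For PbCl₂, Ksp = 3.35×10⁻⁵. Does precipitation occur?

Total volume after mixing = 200 + 100 = 300 mL.
[Pb²⁺] = (1.38×10⁻²)(200)/300 = 9.20×10⁻³ mol/L
[Cl⁻] = (6.82×10⁻²)(100)/300 = 2.27×10⁻² mol/L
Q = [Pb²⁺][Cl⁻]^2 = 4.75×10⁻⁶
Q < Ksp (4.75×10⁻⁶ vs 3.35×10⁻⁵); the solution remains unsaturated and no precipitate forms.

No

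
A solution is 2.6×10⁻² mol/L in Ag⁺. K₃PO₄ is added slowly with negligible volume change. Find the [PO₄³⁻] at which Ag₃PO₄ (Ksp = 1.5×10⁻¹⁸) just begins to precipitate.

8.5×10⁻¹⁴ M

The threshold for precipitation is Q = Ksp.
Ag₃PO₄(s) ⇌ 3 Ag⁺(aq) + PO₄³⁻(aq)
Ksp = [Ag⁺]^3[PO₄³⁻] = [PO₄³⁻](2.6×10⁻²)^3
[PO₄³⁻] = 1.5×10⁻¹⁸ / (2.6×10⁻²)^3 = 8.5×10⁻¹⁴
[PO₄³⁻] = 8.5×10⁻¹⁴ mol/L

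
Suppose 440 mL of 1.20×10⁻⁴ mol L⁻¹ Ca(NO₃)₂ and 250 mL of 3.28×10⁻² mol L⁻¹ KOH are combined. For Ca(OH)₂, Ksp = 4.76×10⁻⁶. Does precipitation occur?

Total volume after mixing = 440 + 250 = 690 mL.
[Ca²⁺] = (1.20×10⁻⁴)(440)/690 = 7.65×10⁻⁵ mol L⁻¹
[OH⁻] = (3.28×10⁻²)(250)/690 = 1.19×10⁻² mol L⁻¹
Q = [Ca²⁺][OH⁻]^2 = 1.08×10⁻⁸
Q = 1.08×10⁻⁸ < Ksp = 4.76×10⁻⁶, so the solution is unsaturated and no precipitate forms.

No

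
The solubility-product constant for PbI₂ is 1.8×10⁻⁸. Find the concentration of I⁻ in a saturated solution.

PbI₂(s) ⇌ Pb²⁺(aq) + 2 I⁻(aq)
For each mole of PbI₂ that dissolves per liter, [Pb²⁺] = s and [I⁻] = 2s; let s denote this solubility.
Ksp = [Pb²⁺][I⁻]^2 = s · (2s)^2 = 4s^3 = 1.8×10⁻⁸
s = 1.7×10⁻³ M
[I⁻] = 2s = 3.3×10⁻³ M

3.3×10⁻³ M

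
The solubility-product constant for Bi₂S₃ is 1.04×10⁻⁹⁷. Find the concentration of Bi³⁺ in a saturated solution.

Bi₂S₃(s) ⇌ 2 Bi³⁺(aq) + 3 S²⁻(aq)
Let s be the molar solubility. Then [Bi³⁺] = 2s and [S²⁻] = 3s.
Ksp = [Bi³⁺]^2[S²⁻]^3 = (2s)^2 · (3s)^3 = 108s^5 = 1.04×10⁻⁹⁷
s = 1.57×10⁻²⁰ mol L⁻¹
[Bi³⁺] = 2s = 3.15×10⁻²⁰ mol L⁻¹

3.15×10⁻²⁰ M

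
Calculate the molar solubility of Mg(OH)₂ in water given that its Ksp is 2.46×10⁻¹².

8.50×10⁻⁵ M

Mg(OH)₂(s) ⇌ Mg²⁺(aq) + 2 OH⁻(aq)
With molar solubility s: [Mg²⁺] = s, [OH⁻] = 2s.
Ksp = [Mg²⁺][OH⁻]^2 = s · (2s)^2 = 4s^3
4s^3 = 2.46×10⁻¹²  ⇒  s^3 = 6.15×10⁻¹³
Taking the 3rd root, s = 8.50×10⁻⁵ M.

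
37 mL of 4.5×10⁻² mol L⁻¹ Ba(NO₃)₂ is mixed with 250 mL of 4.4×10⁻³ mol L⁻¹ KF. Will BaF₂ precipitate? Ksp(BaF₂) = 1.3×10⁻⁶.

No

The combined volume is 287 mL.
[Ba²⁺] = (4.5×10⁻²)(37)/287 = 5.8×10⁻³ mol L⁻¹
[F⁻] = (4.4×10⁻³)(250)/287 = 3.8×10⁻³ mol L⁻¹
Q = [Ba²⁺][F⁻]^2 = 8.5×10⁻⁸
Q = 8.5×10⁻⁸ < Ksp = 1.3×10⁻⁶, so the solution is unsaturated and no precipitate forms.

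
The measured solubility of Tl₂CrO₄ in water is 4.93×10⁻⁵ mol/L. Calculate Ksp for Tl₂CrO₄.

Tl₂CrO₄(s) ⇌ 2 Tl⁺(aq) + CrO₄²⁻(aq)
For each mole of Tl₂CrO₄ that dissolves per liter, [Tl⁺] = 2s and [CrO₄²⁻] = s; let s denote this solubility.
Ksp = [Tl⁺]^2[CrO₄²⁻] = (2s)^2 · s = 4s^3
Ksp = 4 × (4.93×10⁻⁵)^3 = 4.79×10⁻¹³

Ksp = 4.79×10⁻¹³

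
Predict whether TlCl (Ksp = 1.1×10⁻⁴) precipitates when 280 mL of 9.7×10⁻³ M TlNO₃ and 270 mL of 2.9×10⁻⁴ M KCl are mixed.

No

Total volume after mixing = 280 + 270 = 550 mL.
[Tl⁺] = (9.7×10⁻³)(280)/550 = 4.9×10⁻³ M
[Cl⁻] = (2.9×10⁻⁴)(270)/550 = 1.4×10⁻⁴ M
Q = [Tl⁺][Cl⁻] = 7.0×10⁻⁷
Q < Ksp (7.0×10⁻⁷ vs 1.1×10⁻⁴); the solution remains unsaturated and no precipitate forms.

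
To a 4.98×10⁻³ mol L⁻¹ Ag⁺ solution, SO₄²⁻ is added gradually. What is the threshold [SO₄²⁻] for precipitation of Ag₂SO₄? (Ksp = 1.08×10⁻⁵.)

The threshold for precipitation is Q = Ksp.
Ag₂SO₄(s) ⇌ 2 Ag⁺(aq) + SO₄²⁻(aq)
Ksp = [Ag⁺]^2[SO₄²⁻] = [SO₄²⁻](4.98×10⁻³)^2
[SO₄²⁻] = 1.08×10⁻⁵ / (4.98×10⁻³)^2 = 0.435
[SO₄²⁻] = 0.435 mol L⁻¹

0.435 M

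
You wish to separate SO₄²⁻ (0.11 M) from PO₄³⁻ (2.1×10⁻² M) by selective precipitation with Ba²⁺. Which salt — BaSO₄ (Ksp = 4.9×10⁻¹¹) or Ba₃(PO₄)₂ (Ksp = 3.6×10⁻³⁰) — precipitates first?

BaSO₄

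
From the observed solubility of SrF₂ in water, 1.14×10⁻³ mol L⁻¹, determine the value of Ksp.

Ksp = 5.93×10⁻⁹

SrF₂(s) ⇌ Sr²⁺(aq) + 2 F⁻(aq)
For each mole of SrF₂ that dissolves per liter, [Sr²⁺] = s and [F⁻] = 2s; let s denote this solubility.
Ksp = [Sr²⁺][F⁻]^2 = s · (2s)^2 = 4s^3
Ksp = 4 × (1.14×10⁻³)^3 = 5.93×10⁻⁹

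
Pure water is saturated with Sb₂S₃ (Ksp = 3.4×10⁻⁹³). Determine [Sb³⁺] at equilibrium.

2.5×10⁻¹⁹ M

Sb₂S₃(s) ⇌ 2 Sb³⁺(aq) + 3 S²⁻(aq)
Let s be the molar solubility. Then [Sb³⁺] = 2s and [S²⁻] = 3s.
Ksp = [Sb³⁺]^2[S²⁻]^3 = (2s)^2 · (3s)^3 = 108s^5 = 3.4×10⁻⁹³
s = 1.3×10⁻¹⁹ mol/L
[Sb³⁺] = 2s = 2.5×10⁻¹⁹ mol/L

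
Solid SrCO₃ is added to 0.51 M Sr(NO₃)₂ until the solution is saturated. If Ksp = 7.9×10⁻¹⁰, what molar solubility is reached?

SrCO₃(s) ⇌ Sr²⁺(aq) + CO₃²⁻(aq)
Let s be the solubility of SrCO₃ here. The common ion gives [Sr²⁺] ≈ 0.51 M, and [CO₃²⁻] = s.
Ksp = [Sr²⁺][CO₃²⁻] = (0.51)s
s = 7.9×10⁻¹⁰ / (0.51) = 1.5×10⁻⁹
s = 1.5×10⁻⁹ M

1.5×10⁻⁹ M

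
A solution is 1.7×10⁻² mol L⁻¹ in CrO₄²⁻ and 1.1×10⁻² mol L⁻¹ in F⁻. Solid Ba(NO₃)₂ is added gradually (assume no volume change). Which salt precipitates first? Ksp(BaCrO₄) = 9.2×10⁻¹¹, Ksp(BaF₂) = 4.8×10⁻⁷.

Each salt precipitates once Q = Ksp for that salt.
For BaCrO₄: [Ba²⁺] = (Ksp/[CrO₄²⁻]) = 5.4×10⁻⁹ mol L⁻¹
For BaF₂: [Ba²⁺] = (Ksp/[F⁻]^2) = 4.0×10⁻³ mol L⁻¹
Since BaCrO₄ needs less Ba²⁺ to reach saturation, it precipitates first.

BaCrO₄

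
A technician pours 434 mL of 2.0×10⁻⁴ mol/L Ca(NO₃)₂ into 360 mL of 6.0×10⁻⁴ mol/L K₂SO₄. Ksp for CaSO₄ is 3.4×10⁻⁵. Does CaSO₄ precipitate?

After mixing, V = 434 mL + 360 mL = 794 mL.
[Ca²⁺] = (2.0×10⁻⁴)(434)/794 = 1.1×10⁻⁴ mol/L
[SO₄²⁻] = (6.0×10⁻⁴)(360)/794 = 2.7×10⁻⁴ mol/L
Q = [Ca²⁺][SO₄²⁻] = 3.0×10⁻⁸
Q = 3.0×10⁻⁸ < Ksp = 3.4×10⁻⁵, so the solution is unsaturated and no precipitate forms.

No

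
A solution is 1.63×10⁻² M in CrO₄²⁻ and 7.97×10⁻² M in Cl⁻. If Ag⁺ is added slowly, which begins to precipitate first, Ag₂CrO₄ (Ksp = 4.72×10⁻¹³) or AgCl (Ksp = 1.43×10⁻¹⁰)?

The threshold for precipitation is Q = Ksp.
For Ag₂CrO₄: [Ag⁺] = (Ksp/[CrO₄²⁻])^(1/2) = 5.38×10⁻⁶ M
For AgCl: [Ag⁺] = (Ksp/[Cl⁻]) = 1.79×10⁻⁹ M
The smaller threshold [Ag⁺] is reached first, so AgCl precipitates first.

AgCl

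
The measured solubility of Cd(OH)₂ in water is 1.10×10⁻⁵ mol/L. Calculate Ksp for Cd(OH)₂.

Cd(OH)₂(s) ⇌ Cd²⁺(aq) + 2 OH⁻(aq)
For each mole of Cd(OH)₂ that dissolves per liter, [Cd²⁺] = s and [OH⁻] = 2s; let s denote this solubility.
Ksp = [Cd²⁺][OH⁻]^2 = s · (2s)^2 = 4s^3
Ksp = 4 × (1.10×10⁻⁵)^3 = 5.32×10⁻¹⁵

Ksp = 5.32×10⁻¹⁵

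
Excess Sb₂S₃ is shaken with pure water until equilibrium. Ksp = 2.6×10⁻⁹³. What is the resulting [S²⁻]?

Sb₂S₃(s) ⇌ 2 Sb³⁺(aq) + 3 S²⁻(aq)
If s mol/L of Sb₂S₃ dissolves, [Sb³⁺] = 2s and [S²⁻] = 3s.
Ksp = [Sb³⁺]^2[S²⁻]^3 = (2s)^2 · (3s)^3 = 108s^5 = 2.6×10⁻⁹³
s = 1.2×10⁻¹⁹ mol L⁻¹
[S²⁻] = 3s = 3.6×10⁻¹⁹ mol L⁻¹

3.6×10⁻¹⁹ M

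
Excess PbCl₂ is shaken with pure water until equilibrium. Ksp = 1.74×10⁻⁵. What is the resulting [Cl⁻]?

3.26×10⁻² M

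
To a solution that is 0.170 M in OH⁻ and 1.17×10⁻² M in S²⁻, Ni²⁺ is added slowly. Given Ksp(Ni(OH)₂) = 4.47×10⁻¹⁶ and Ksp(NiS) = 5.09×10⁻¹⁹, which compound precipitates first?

The threshold for precipitation is Q = Ksp.
For Ni(OH)₂: [Ni²⁺] = (Ksp/[OH⁻]^2) = 1.55×10⁻¹⁴ M
For NiS: [Ni²⁺] = (Ksp/[S²⁻]) = 4.35×10⁻¹⁷ M
NiS requires the lower [Ni²⁺], so it precipitates first.

NiS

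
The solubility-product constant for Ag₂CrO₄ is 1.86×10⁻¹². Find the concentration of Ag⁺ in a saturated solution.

1.55×10⁻⁴ M

Ag₂CrO₄(s) ⇌ 2 Ag⁺(aq) + CrO₄²⁻(aq)
Let s be the molar solubility. Then [Ag⁺] = 2s and [CrO₄²⁻] = s.
Ksp = [Ag⁺]^2[CrO₄²⁻] = (2s)^2 · s = 4s^3 = 1.86×10⁻¹²
s = 7.75×10⁻⁵ mol/L
[Ag⁺] = 2s = 1.55×10⁻⁴ mol/L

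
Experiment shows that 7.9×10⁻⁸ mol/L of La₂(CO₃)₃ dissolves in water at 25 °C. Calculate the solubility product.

La₂(CO₃)₃(s) ⇌ 2 La³⁺(aq) + 3 CO₃²⁻(aq)
With molar solubility s: [La³⁺] = 2s, [CO₃²⁻] = 3s.
Ksp = [La³⁺]^2[CO₃²⁻]^3 = (2s)^2 · (3s)^3 = 108s^5
Ksp = 108 × (7.9×10⁻⁸)^5 = 3.3×10⁻³⁴

Ksp = 3.3×10⁻³⁴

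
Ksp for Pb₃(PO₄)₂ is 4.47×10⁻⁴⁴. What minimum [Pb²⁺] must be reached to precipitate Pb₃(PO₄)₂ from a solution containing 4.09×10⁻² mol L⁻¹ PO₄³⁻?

2.99×10⁻¹⁴ M

The threshold for precipitation is Q = Ksp.
Pb₃(PO₄)₂(s) ⇌ 3 Pb²⁺(aq) + 2 PO₄³⁻(aq)
Ksp = [Pb²⁺]^3[PO₄³⁻]^2 = [Pb²⁺]^3(4.09×10⁻²)^2
[Pb²⁺]^3 = 4.47×10⁻⁴⁴ / (4.09×10⁻²)^2 = 2.67×10⁻⁴¹
[Pb²⁺] = 2.99×10⁻¹⁴ mol L⁻¹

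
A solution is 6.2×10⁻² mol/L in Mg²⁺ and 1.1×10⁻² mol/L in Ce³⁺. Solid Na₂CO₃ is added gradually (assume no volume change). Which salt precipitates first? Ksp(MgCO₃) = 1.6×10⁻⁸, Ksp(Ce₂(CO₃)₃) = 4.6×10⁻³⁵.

Ce₂(CO₃)₃

Precipitation of each salt begins when its ion product equals Ksp.
For MgCO₃: [CO₃²⁻] = (Ksp/[Mg²⁺]) = 2.6×10⁻⁷ mol/L
For Ce₂(CO₃)₃: [CO₃²⁻] = (Ksp/[Ce³⁺]^2)^(1/3) = 7.2×10⁻¹¹ mol/L
The smaller threshold [CO₃²⁻] is reached first, so Ce₂(CO₃)₃ precipitates first.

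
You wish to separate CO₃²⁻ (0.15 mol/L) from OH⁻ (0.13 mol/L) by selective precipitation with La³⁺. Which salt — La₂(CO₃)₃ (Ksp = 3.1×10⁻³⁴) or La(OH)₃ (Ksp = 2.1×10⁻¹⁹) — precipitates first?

La(OH)₃

A salt starts to precipitate once the ion product Q reaches its Ksp.
For La₂(CO₃)₃: [La³⁺] = (Ksp/[CO₃²⁻]^3)^(1/2) = 3.0×10⁻¹⁶ mol/L
For La(OH)₃: [La³⁺] = (Ksp/[OH⁻]^3) = 9.6×10⁻¹⁷ mol/L
Since La(OH)₃ needs less La³⁺ to reach saturation, it precipitates first.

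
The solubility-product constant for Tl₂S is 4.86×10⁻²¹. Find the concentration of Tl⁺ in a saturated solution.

Tl₂S(s) ⇌ 2 Tl⁺(aq) + S²⁻(aq)
Let s be the molar solubility. Then [Tl⁺] = 2s and [S²⁻] = s.
Ksp = [Tl⁺]^2[S²⁻] = (2s)^2 · s = 4s^3 = 4.86×10⁻²¹
s = 1.07×10⁻⁷ mol/L
[Tl⁺] = 2s = 2.13×10⁻⁷ mol/L

2.13×10⁻⁷ M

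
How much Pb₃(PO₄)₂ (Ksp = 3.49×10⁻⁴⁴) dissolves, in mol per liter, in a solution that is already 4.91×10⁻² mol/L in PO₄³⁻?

8.12×10⁻¹⁵ M

Pb₃(PO₄)₂(s) ⇌ 3 Pb²⁺(aq) + 2 PO₄³⁻(aq)
Let s be the solubility of Pb₃(PO₄)₂ here. The common ion gives [PO₄³⁻] ≈ 4.91×10⁻² mol/L, and [Pb²⁺] = 3s.
Ksp = [Pb²⁺]^3[PO₄³⁻]^2 = (3s)^3(4.91×10⁻²)^2
(3s)^3 = 3.49×10⁻⁴⁴ / (4.91×10⁻²)^2 = 1.45×10⁻⁴¹
s = 8.12×10⁻¹⁵ mol/L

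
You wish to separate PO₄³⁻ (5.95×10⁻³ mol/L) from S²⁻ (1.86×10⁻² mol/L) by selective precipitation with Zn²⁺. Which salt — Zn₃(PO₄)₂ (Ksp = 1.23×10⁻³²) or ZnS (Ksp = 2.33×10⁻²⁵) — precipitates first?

Precipitation of each salt begins when its ion product equals Ksp.
For Zn₃(PO₄)₂: [Zn²⁺] = (Ksp/[PO₄³⁻]^2)^(1/3) = 7.03×10⁻¹⁰ mol/L
For ZnS: [Zn²⁺] = (Ksp/[S²⁻]) = 1.25×10⁻²³ mol/L
Since ZnS needs less Zn²⁺ to reach saturation, it precipitates first.

ZnS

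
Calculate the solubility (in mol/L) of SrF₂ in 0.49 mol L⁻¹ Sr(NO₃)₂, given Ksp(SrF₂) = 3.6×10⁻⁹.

SrF₂(s) ⇌ Sr²⁺(aq) + 2 F⁻(aq)
The solution already contains Sr²⁺ at 0.49 mol L⁻¹. Let s be the molar solubility of SrF₂.
[Sr²⁺] ≈ 0.49 mol L⁻¹ (common ion dominates); [F⁻] = 2s.
Ksp = [Sr²⁺][F⁻]^2 = (0.49)(2s)^2
(2s)^2 = 3.6×10⁻⁹ / (0.49) = 7.3×10⁻⁹
s = 4.3×10⁻⁵ mol L⁻¹

4.3×10⁻⁵ M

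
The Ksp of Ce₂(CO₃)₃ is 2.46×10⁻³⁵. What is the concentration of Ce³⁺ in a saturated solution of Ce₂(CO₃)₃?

9.39×10⁻⁸ M

Ce₂(CO₃)₃(s) ⇌ 2 Ce³⁺(aq) + 3 CO₃²⁻(aq)
With molar solubility s: [Ce³⁺] = 2s, [CO₃²⁻] = 3s.
Ksp = [Ce³⁺]^2[CO₃²⁻]^3 = (2s)^2 · (3s)^3 = 108s^5 = 2.46×10⁻³⁵
s = 4.69×10⁻⁸ mol L⁻¹
[Ce³⁺] = 2s = 9.39×10⁻⁸ mol L⁻¹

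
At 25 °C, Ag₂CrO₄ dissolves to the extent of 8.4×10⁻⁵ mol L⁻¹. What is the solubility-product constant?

Ag₂CrO₄(s) ⇌ 2 Ag⁺(aq) + CrO₄²⁻(aq)
For each mole of Ag₂CrO₄ that dissolves per liter, [Ag⁺] = 2s and [CrO₄²⁻] = s; let s denote this solubility.
Ksp = [Ag⁺]^2[CrO₄²⁻] = (2s)^2 · s = 4s^3
Ksp = 4 × (8.4×10⁻⁵)^3 = 2.4×10⁻¹²

Ksp = 2.4×10⁻¹²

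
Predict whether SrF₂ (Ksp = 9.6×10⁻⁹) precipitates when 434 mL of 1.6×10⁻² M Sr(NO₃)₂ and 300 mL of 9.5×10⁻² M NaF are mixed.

Yes

The combined volume is 734 mL.
[Sr²⁺] = (1.6×10⁻²)(434)/734 = 9.5×10⁻³ M
[F⁻] = (9.5×10⁻²)(300)/734 = 3.9×10⁻² M
Q = [Sr²⁺][F⁻]^2 = 1.4×10⁻⁵
Q = 1.4×10⁻⁵ > Ksp = 9.6×10⁻⁹, so the solution is supersaturated and SrF₂ precipitates.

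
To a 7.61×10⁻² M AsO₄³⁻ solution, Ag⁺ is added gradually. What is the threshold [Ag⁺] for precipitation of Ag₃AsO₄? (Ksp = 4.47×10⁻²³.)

8.37×10⁻⁸ M

Precipitation begins when Q = Ksp.
Ag₃AsO₄(s) ⇌ 3 Ag⁺(aq) + AsO₄³⁻(aq)
Ksp = [Ag⁺]^3[AsO₄³⁻] = [Ag⁺]^3(7.61×10⁻²)
[Ag⁺]^3 = 4.47×10⁻²³ / (7.61×10⁻²) = 5.87×10⁻²²
[Ag⁺] = 8.37×10⁻⁸ M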